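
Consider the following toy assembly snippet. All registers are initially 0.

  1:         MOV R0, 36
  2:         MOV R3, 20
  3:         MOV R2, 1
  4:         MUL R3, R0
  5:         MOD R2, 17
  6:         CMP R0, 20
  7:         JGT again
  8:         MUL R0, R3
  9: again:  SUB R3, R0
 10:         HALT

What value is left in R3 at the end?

684

after MOV R0, 36: R0=36
after MOV R3, 20: R3=20
after MOV R2, 1: R2=1
after MUL R3, R0: R3=20*36=720
after MOD R2, 17: R2=1%17=1
CMP R0, 20  (cmp 36,20)
JGT again: taken
after SUB R3, R0: R3=720-36=684
halt.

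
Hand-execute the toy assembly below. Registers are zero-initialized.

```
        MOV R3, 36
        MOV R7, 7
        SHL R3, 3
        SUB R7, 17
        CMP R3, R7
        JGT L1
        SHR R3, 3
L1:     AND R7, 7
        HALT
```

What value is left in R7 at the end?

6

MOV R3, 36 → R3=36
MOV R7, 7 → R7=7
SHL R3, 3 → R3=36<<3=288
SUB R7, 17 → R7=7-17=-10
CMP R3, R7  (cmp 288,-10)
JGT L1: taken
AND R7, 7 → R7=(-10)&7=6
halt.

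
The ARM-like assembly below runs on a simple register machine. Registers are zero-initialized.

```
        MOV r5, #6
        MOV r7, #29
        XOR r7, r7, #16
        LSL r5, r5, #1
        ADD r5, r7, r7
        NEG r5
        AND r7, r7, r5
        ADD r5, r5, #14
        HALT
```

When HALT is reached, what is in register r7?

after MOV r5, #6: r5=6
after MOV r7, #29: r7=29
after XOR r7, r7, #16: r7=29^16=13
after LSL r5, r5, #1: r5=6<<1=12
after ADD r5, r7, r7: r5=13+13=26
after NEG r5: r5=-(26)=-26
after AND r7, r7, r5: r7=13&(-26)=4
after ADD r5, r5, #14: r5=(-26)+14=-12
halt.

4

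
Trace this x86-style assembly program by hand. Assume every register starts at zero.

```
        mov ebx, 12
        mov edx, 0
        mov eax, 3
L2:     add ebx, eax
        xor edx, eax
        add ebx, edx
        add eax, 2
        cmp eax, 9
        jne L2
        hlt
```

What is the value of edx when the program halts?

1

mov ebx, 12 → ebx=12
mov edx, 0 → edx=0
mov eax, 3 → eax=3
add ebx, eax → ebx=12+3=15
xor edx, eax → edx=0^3=3
add ebx, edx → ebx=15+3=18
add eax, 2 → eax=3+2=5
cmp eax, 9  (cmp 5,9)
jne L2: taken
add ebx, eax → ebx=18+5=23
xor edx, eax → edx=3^5=6
add ebx, edx → ebx=23+6=29
add eax, 2 → eax=5+2=7
cmp eax, 9  (cmp 7,9)
jne L2: taken
add ebx, eax → ebx=29+7=36
xor edx, eax → edx=6^7=1
add ebx, edx → ebx=36+1=37
add eax, 2 → eax=7+2=9
cmp eax, 9  (cmp 9,9)
jne L2: not taken
halt.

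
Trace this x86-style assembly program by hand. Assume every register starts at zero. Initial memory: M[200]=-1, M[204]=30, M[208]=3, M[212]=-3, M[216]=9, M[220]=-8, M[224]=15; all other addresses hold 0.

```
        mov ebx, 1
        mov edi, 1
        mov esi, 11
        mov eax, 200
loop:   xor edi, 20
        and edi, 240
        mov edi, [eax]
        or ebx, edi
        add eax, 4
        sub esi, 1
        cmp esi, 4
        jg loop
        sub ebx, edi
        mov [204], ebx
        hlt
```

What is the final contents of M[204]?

-16

ebx=1
edi=1
esi=11
eax=200
edi=1^20=21
edi=21&240=16
edi=M[200]=-1
ebx=1|(-1)=-1
eax=200+4=204
esi=11-1=10
cmp esi, 4  (cmp 10,4)
jg loop: taken
edi=(-1)^20=-21
edi=(-21)&240=224
edi=M[204]=30
ebx=(-1)|30=-1
eax=204+4=208
esi=10-1=9
cmp esi, 4  (cmp 9,4)
jg loop: taken
edi=30^20=10
edi=10&240=0
edi=M[208]=3
ebx=(-1)|3=-1
eax=208+4=212
esi=9-1=8
cmp esi, 4  (cmp 8,4)
jg loop: taken
edi=3^20=23
edi=23&240=16
edi=M[212]=-3
ebx=(-1)|(-3)=-1
eax=212+4=216
esi=8-1=7
cmp esi, 4  (cmp 7,4)
jg loop: taken
edi=(-3)^20=-23
edi=(-23)&240=224
edi=M[216]=9
ebx=(-1)|9=-1
eax=216+4=220
esi=7-1=6
cmp esi, 4  (cmp 6,4)
jg loop: taken
edi=9^20=29
edi=29&240=16
edi=M[220]=-8
ebx=(-1)|(-8)=-1
eax=220+4=224
esi=6-1=5
cmp esi, 4  (cmp 5,4)
jg loop: taken
edi=(-8)^20=-20
edi=(-20)&240=224
edi=M[224]=15
ebx=(-1)|15=-1
eax=224+4=228
esi=5-1=4
cmp esi, 4  (cmp 4,4)
jg loop: not taken
ebx=(-1)-15=-16
mov [204], ebx → M[204]=-16
halt.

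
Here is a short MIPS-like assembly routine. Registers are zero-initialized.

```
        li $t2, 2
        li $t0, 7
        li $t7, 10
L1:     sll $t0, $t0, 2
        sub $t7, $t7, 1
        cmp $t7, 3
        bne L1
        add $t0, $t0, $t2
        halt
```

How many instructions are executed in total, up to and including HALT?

$t2=2
$t0=7
$t7=10
$t0=7<<2=28
$t7=10-1=9
cmp $t7, 3  (cmp 9,3)
bne L1: taken
$t0=28<<2=112
$t7=9-1=8
cmp $t7, 3  (cmp 8,3)
bne L1: taken
$t0=112<<2=448
$t7=8-1=7
cmp $t7, 3  (cmp 7,3)
bne L1: taken
$t0=448<<2=1792
$t7=7-1=6
cmp $t7, 3  (cmp 6,3)
bne L1: taken
$t0=1792<<2=7168
$t7=6-1=5
cmp $t7, 3  (cmp 5,3)
bne L1: taken
$t0=7168<<2=28672
$t7=5-1=4
cmp $t7, 3  (cmp 4,3)
bne L1: taken
$t0=28672<<2=114688
$t7=4-1=3
cmp $t7, 3  (cmp 3,3)
bne L1: not taken
$t0=114688+2=114690
halt.
Total executed instructions: 33.

33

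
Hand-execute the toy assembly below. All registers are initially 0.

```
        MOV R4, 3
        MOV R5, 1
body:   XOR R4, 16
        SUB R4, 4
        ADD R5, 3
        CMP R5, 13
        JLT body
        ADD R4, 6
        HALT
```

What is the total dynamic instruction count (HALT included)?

after MOV R4, 3: R4=3
after MOV R5, 1: R5=1
after XOR R4, 16: R4=3^16=19
after SUB R4, 4: R4=19-4=15
after ADD R5, 3: R5=1+3=4
CMP R5, 13  (cmp 4,13)
JLT body: taken
after XOR R4, 16: R4=15^16=31
after SUB R4, 4: R4=31-4=27
after ADD R5, 3: R5=4+3=7
CMP R5, 13  (cmp 7,13)
JLT body: taken
after XOR R4, 16: R4=27^16=11
after SUB R4, 4: R4=11-4=7
after ADD R5, 3: R5=7+3=10
CMP R5, 13  (cmp 10,13)
JLT body: taken
after XOR R4, 16: R4=7^16=23
after SUB R4, 4: R4=23-4=19
after ADD R5, 3: R5=10+3=13
CMP R5, 13  (cmp 13,13)
JLT body: not taken
after ADD R4, 6: R4=19+6=25
halt.
Total executed instructions: 24.

24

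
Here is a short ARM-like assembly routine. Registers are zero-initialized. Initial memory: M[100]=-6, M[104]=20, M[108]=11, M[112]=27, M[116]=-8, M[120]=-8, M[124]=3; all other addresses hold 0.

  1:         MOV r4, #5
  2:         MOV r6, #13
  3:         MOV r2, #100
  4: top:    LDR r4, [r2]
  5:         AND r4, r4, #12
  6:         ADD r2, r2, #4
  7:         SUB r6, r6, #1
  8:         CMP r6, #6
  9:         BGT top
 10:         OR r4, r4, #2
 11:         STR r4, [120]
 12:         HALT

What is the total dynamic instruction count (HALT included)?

48

MOV r4, #5 → r4=5
MOV r6, #13 → r6=13
MOV r2, #100 → r2=100
LDR r4, [r2] → r4=M[100]=-6
AND r4, r4, #12 → r4=(-6)&12=8
ADD r2, r2, #4 → r2=100+4=104
SUB r6, r6, #1 → r6=13-1=12
CMP r6, #6  (cmp 12,6)
BGT top: taken
LDR r4, [r2] → r4=M[104]=20
AND r4, r4, #12 → r4=20&12=4
ADD r2, r2, #4 → r2=104+4=108
SUB r6, r6, #1 → r6=12-1=11
CMP r6, #6  (cmp 11,6)
BGT top: taken
LDR r4, [r2] → r4=M[108]=11
AND r4, r4, #12 → r4=11&12=8
ADD r2, r2, #4 → r2=108+4=112
SUB r6, r6, #1 → r6=11-1=10
CMP r6, #6  (cmp 10,6)
BGT top: taken
LDR r4, [r2] → r4=M[112]=27
AND r4, r4, #12 → r4=27&12=8
ADD r2, r2, #4 → r2=112+4=116
SUB r6, r6, #1 → r6=10-1=9
CMP r6, #6  (cmp 9,6)
BGT top: taken
LDR r4, [r2] → r4=M[116]=-8
AND r4, r4, #12 → r4=(-8)&12=8
ADD r2, r2, #4 → r2=116+4=120
SUB r6, r6, #1 → r6=9-1=8
CMP r6, #6  (cmp 8,6)
BGT top: taken
LDR r4, [r2] → r4=M[120]=-8
AND r4, r4, #12 → r4=(-8)&12=8
ADD r2, r2, #4 → r2=120+4=124
SUB r6, r6, #1 → r6=8-1=7
CMP r6, #6  (cmp 7,6)
BGT top: taken
LDR r4, [r2] → r4=M[124]=3
AND r4, r4, #12 → r4=3&12=0
ADD r2, r2, #4 → r2=124+4=128
SUB r6, r6, #1 → r6=7-1=6
CMP r6, #6  (cmp 6,6)
BGT top: not taken
OR r4, r4, #2 → r4=0|2=2
STR r4, [120] → M[120]=2
halt.
Total executed instructions: 48.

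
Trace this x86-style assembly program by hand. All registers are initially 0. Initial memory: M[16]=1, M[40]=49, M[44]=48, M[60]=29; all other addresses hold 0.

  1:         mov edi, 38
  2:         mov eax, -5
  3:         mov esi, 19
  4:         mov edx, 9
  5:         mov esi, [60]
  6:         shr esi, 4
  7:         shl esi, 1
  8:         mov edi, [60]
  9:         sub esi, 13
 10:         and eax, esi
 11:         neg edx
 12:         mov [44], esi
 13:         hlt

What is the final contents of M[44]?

after mov edi, 38: edi=38
after mov eax, -5: eax=-5
after mov esi, 19: esi=19
after mov edx, 9: edx=9
after mov esi, [60]: esi=M[60]=29
after shr esi, 4: esi=29>>4=1
after shl esi, 1: esi=1<<1=2
after mov edi, [60]: edi=M[60]=29
after sub esi, 13: esi=2-13=-11
after and eax, esi: eax=(-5)&(-11)=-15
after neg edx: edx=-(9)=-9
mov [44], esi → M[44]=-11
halt.

-11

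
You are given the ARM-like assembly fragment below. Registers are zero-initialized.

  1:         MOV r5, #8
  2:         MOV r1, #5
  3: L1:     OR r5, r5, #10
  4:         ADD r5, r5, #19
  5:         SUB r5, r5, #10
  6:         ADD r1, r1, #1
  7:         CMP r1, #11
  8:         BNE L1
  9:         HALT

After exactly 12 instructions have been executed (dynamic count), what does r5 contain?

after MOV r5, #8: r5=8
after MOV r1, #5: r1=5
after OR r5, r5, #10: r5=8|10=10
after ADD r5, r5, #19: r5=10+19=29
after SUB r5, r5, #10: r5=29-10=19
after ADD r1, r1, #1: r1=5+1=6
CMP r1, #11  (cmp 6,11)
BNE L1: taken
after OR r5, r5, #10: r5=19|10=27
after ADD r5, r5, #19: r5=27+19=46
after SUB r5, r5, #10: r5=46-10=36
after ADD r1, r1, #1: r1=6+1=7
After step 12: r5 = 36.

36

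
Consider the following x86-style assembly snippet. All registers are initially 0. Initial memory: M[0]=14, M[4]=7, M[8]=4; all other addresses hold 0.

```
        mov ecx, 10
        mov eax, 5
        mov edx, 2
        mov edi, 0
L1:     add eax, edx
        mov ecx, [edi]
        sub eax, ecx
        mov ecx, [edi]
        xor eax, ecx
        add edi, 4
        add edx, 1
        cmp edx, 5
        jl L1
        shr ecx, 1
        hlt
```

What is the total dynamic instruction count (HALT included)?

33

after mov ecx, 10: ecx=10
after mov eax, 5: eax=5
after mov edx, 2: edx=2
after mov edi, 0: edi=0
after add eax, edx: eax=5+2=7
after mov ecx, [edi]: ecx=M[0]=14
after sub eax, ecx: eax=7-14=-7
after mov ecx, [edi]: ecx=M[0]=14
after xor eax, ecx: eax=(-7)^14=-9
after add edi, 4: edi=0+4=4
after add edx, 1: edx=2+1=3
cmp edx, 5  (cmp 3,5)
jl L1: taken
after add eax, edx: eax=(-9)+3=-6
after mov ecx, [edi]: ecx=M[4]=7
after sub eax, ecx: eax=(-6)-7=-13
after mov ecx, [edi]: ecx=M[4]=7
after xor eax, ecx: eax=(-13)^7=-12
after add edi, 4: edi=4+4=8
after add edx, 1: edx=3+1=4
cmp edx, 5  (cmp 4,5)
jl L1: taken
after add eax, edx: eax=(-12)+4=-8
after mov ecx, [edi]: ecx=M[8]=4
after sub eax, ecx: eax=(-8)-4=-12
after mov ecx, [edi]: ecx=M[8]=4
after xor eax, ecx: eax=(-12)^4=-16
after add edi, 4: edi=8+4=12
after add edx, 1: edx=4+1=5
cmp edx, 5  (cmp 5,5)
jl L1: not taken
after shr ecx, 1: ecx=4>>1=2
halt.
Total executed instructions: 33.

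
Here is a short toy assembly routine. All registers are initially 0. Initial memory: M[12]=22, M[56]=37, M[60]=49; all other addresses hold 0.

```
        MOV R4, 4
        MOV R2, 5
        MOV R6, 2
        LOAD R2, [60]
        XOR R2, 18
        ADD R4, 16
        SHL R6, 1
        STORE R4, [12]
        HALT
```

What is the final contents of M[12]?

20

after MOV R4, 4: R4=4
after MOV R2, 5: R2=5
after MOV R6, 2: R6=2
after LOAD R2, [60]: R2=M[60]=49
after XOR R2, 18: R2=49^18=35
after ADD R4, 16: R4=4+16=20
after SHL R6, 1: R6=2<<1=4
STORE R4, [12] → M[12]=20
halt.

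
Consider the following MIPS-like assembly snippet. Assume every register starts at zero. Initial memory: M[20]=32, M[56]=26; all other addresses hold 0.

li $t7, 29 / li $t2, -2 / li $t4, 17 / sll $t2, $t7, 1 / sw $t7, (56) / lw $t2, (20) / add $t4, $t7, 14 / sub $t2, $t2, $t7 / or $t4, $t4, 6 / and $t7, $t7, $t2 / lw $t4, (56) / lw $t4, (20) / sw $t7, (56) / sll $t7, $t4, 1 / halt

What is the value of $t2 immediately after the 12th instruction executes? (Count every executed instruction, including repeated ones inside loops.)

$t7=29
$t2=-2
$t4=17
$t2=29<<1=58
sw $t7, (56) → M[56]=29
$t2=M[20]=32
$t4=29+14=43
$t2=32-29=3
$t4=43|6=47
$t7=29&3=1
$t4=M[56]=29
$t4=M[20]=32
After step 12: $t2 = 3.

3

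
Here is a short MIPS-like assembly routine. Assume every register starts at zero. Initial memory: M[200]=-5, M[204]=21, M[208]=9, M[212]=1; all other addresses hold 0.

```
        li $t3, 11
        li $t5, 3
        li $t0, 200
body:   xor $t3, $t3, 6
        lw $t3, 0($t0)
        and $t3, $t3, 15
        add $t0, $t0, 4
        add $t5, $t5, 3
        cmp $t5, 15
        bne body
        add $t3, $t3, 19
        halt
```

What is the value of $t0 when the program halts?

li $t3, 11 → $t3=11
li $t5, 3 → $t5=3
li $t0, 200 → $t0=200
xor $t3, $t3, 6 → $t3=11^6=13
lw $t3, 0($t0) → $t3=M[200]=-5
and $t3, $t3, 15 → $t3=(-5)&15=11
add $t0, $t0, 4 → $t0=200+4=204
add $t5, $t5, 3 → $t5=3+3=6
cmp $t5, 15  (cmp 6,15)
bne body: taken
xor $t3, $t3, 6 → $t3=11^6=13
lw $t3, 0($t0) → $t3=M[204]=21
and $t3, $t3, 15 → $t3=21&15=5
add $t0, $t0, 4 → $t0=204+4=208
add $t5, $t5, 3 → $t5=6+3=9
cmp $t5, 15  (cmp 9,15)
bne body: taken
xor $t3, $t3, 6 → $t3=5^6=3
lw $t3, 0($t0) → $t3=M[208]=9
and $t3, $t3, 15 → $t3=9&15=9
add $t0, $t0, 4 → $t0=208+4=212
add $t5, $t5, 3 → $t5=9+3=12
cmp $t5, 15  (cmp 12,15)
bne body: taken
xor $t3, $t3, 6 → $t3=9^6=15
lw $t3, 0($t0) → $t3=M[212]=1
and $t3, $t3, 15 → $t3=1&15=1
add $t0, $t0, 4 → $t0=212+4=216
add $t5, $t5, 3 → $t5=12+3=15
cmp $t5, 15  (cmp 15,15)
bne body: not taken
add $t3, $t3, 19 → $t3=1+19=20
halt.

216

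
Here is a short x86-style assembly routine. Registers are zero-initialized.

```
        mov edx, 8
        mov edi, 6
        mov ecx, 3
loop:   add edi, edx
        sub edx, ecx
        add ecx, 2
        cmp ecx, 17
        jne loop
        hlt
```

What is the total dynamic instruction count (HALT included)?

after mov edx, 8: edx=8
after mov edi, 6: edi=6
after mov ecx, 3: ecx=3
after add edi, edx: edi=6+8=14
after sub edx, ecx: edx=8-3=5
after add ecx, 2: ecx=3+2=5
cmp ecx, 17  (cmp 5,17)
jne loop: taken
after add edi, edx: edi=14+5=19
after sub edx, ecx: edx=5-5=0
after add ecx, 2: ecx=5+2=7
cmp ecx, 17  (cmp 7,17)
jne loop: taken
after add edi, edx: edi=19+0=19
after sub edx, ecx: edx=0-7=-7
after add ecx, 2: ecx=7+2=9
cmp ecx, 17  (cmp 9,17)
jne loop: taken
after add edi, edx: edi=19+(-7)=12
after sub edx, ecx: edx=(-7)-9=-16
after add ecx, 2: ecx=9+2=11
cmp ecx, 17  (cmp 11,17)
jne loop: taken
after add edi, edx: edi=12+(-16)=-4
after sub edx, ecx: edx=(-16)-11=-27
after add ecx, 2: ecx=11+2=13
cmp ecx, 17  (cmp 13,17)
jne loop: taken
after add edi, edx: edi=(-4)+(-27)=-31
after sub edx, ecx: edx=(-27)-13=-40
after add ecx, 2: ecx=13+2=15
cmp ecx, 17  (cmp 15,17)
jne loop: taken
after add edi, edx: edi=(-31)+(-40)=-71
after sub edx, ecx: edx=(-40)-15=-55
after add ecx, 2: ecx=15+2=17
cmp ecx, 17  (cmp 17,17)
jne loop: not taken
halt.
Total executed instructions: 39.

39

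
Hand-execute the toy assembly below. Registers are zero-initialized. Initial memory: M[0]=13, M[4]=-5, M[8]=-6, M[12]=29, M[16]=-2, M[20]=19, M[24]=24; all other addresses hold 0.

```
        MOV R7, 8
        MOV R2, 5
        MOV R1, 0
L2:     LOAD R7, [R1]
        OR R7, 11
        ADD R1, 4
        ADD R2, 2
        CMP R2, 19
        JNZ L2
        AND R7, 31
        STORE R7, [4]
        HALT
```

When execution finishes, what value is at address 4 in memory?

27

after MOV R7, 8: R7=8
after MOV R2, 5: R2=5
after MOV R1, 0: R1=0
after LOAD R7, [R1]: R7=M[0]=13
after OR R7, 11: R7=13|11=15
after ADD R1, 4: R1=0+4=4
after ADD R2, 2: R2=5+2=7
CMP R2, 19  (cmp 7,19)
JNZ L2: taken
after LOAD R7, [R1]: R7=M[4]=-5
after OR R7, 11: R7=(-5)|11=-5
after ADD R1, 4: R1=4+4=8
after ADD R2, 2: R2=7+2=9
CMP R2, 19  (cmp 9,19)
JNZ L2: taken
after LOAD R7, [R1]: R7=M[8]=-6
after OR R7, 11: R7=(-6)|11=-5
after ADD R1, 4: R1=8+4=12
after ADD R2, 2: R2=9+2=11
CMP R2, 19  (cmp 11,19)
JNZ L2: taken
after LOAD R7, [R1]: R7=M[12]=29
after OR R7, 11: R7=29|11=31
after ADD R1, 4: R1=12+4=16
after ADD R2, 2: R2=11+2=13
CMP R2, 19  (cmp 13,19)
JNZ L2: taken
after LOAD R7, [R1]: R7=M[16]=-2
after OR R7, 11: R7=(-2)|11=-1
after ADD R1, 4: R1=16+4=20
after ADD R2, 2: R2=13+2=15
CMP R2, 19  (cmp 15,19)
JNZ L2: taken
after LOAD R7, [R1]: R7=M[20]=19
after OR R7, 11: R7=19|11=27
after ADD R1, 4: R1=20+4=24
after ADD R2, 2: R2=15+2=17
CMP R2, 19  (cmp 17,19)
JNZ L2: taken
after LOAD R7, [R1]: R7=M[24]=24
after OR R7, 11: R7=24|11=27
after ADD R1, 4: R1=24+4=28
after ADD R2, 2: R2=17+2=19
CMP R2, 19  (cmp 19,19)
JNZ L2: not taken
after AND R7, 31: R7=27&31=27
STORE R7, [4] → M[4]=27
halt.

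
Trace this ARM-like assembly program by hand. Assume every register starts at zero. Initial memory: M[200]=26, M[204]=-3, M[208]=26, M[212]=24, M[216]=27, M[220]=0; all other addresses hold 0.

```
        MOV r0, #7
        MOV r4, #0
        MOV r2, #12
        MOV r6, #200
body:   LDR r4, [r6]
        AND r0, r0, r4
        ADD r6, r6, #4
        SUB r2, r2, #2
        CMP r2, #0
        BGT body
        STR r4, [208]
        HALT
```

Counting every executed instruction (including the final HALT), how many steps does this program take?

42

after MOV r0, #7: r0=7
after MOV r4, #0: r4=0
after MOV r2, #12: r2=12
after MOV r6, #200: r6=200
after LDR r4, [r6]: r4=M[200]=26
after AND r0, r0, r4: r0=7&26=2
after ADD r6, r6, #4: r6=200+4=204
after SUB r2, r2, #2: r2=12-2=10
CMP r2, #0  (cmp 10,0)
BGT body: taken
after LDR r4, [r6]: r4=M[204]=-3
after AND r0, r0, r4: r0=2&(-3)=0
after ADD r6, r6, #4: r6=204+4=208
after SUB r2, r2, #2: r2=10-2=8
CMP r2, #0  (cmp 8,0)
BGT body: taken
after LDR r4, [r6]: r4=M[208]=26
after AND r0, r0, r4: r0=0&26=0
after ADD r6, r6, #4: r6=208+4=212
after SUB r2, r2, #2: r2=8-2=6
CMP r2, #0  (cmp 6,0)
BGT body: taken
after LDR r4, [r6]: r4=M[212]=24
after AND r0, r0, r4: r0=0&24=0
after ADD r6, r6, #4: r6=212+4=216
after SUB r2, r2, #2: r2=6-2=4
CMP r2, #0  (cmp 4,0)
BGT body: taken
after LDR r4, [r6]: r4=M[216]=27
after AND r0, r0, r4: r0=0&27=0
after ADD r6, r6, #4: r6=216+4=220
after SUB r2, r2, #2: r2=4-2=2
CMP r2, #0  (cmp 2,0)
BGT body: taken
after LDR r4, [r6]: r4=M[220]=0
after AND r0, r0, r4: r0=0&0=0
after ADD r6, r6, #4: r6=220+4=224
after SUB r2, r2, #2: r2=2-2=0
CMP r2, #0  (cmp 0,0)
BGT body: not taken
STR r4, [208] → M[208]=0
halt.
Total executed instructions: 42.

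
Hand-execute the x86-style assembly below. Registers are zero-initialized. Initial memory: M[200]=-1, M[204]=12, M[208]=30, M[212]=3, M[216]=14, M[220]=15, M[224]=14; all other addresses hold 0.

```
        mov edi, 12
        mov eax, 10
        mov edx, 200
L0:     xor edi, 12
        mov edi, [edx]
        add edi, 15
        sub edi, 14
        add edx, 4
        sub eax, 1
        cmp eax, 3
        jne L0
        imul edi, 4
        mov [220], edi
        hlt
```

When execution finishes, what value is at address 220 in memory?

60

edi=12
eax=10
edx=200
edi=12^12=0
edi=M[200]=-1
edi=(-1)+15=14
edi=14-14=0
edx=200+4=204
eax=10-1=9
cmp eax, 3  (cmp 9,3)
jne L0: taken
edi=0^12=12
edi=M[204]=12
edi=12+15=27
edi=27-14=13
edx=204+4=208
eax=9-1=8
cmp eax, 3  (cmp 8,3)
jne L0: taken
edi=13^12=1
edi=M[208]=30
edi=30+15=45
edi=45-14=31
edx=208+4=212
eax=8-1=7
cmp eax, 3  (cmp 7,3)
jne L0: taken
edi=31^12=19
edi=M[212]=3
edi=3+15=18
edi=18-14=4
edx=212+4=216
eax=7-1=6
cmp eax, 3  (cmp 6,3)
jne L0: taken
edi=4^12=8
edi=M[216]=14
edi=14+15=29
edi=29-14=15
edx=216+4=220
eax=6-1=5
cmp eax, 3  (cmp 5,3)
jne L0: taken
edi=15^12=3
edi=M[220]=15
edi=15+15=30
edi=30-14=16
edx=220+4=224
eax=5-1=4
cmp eax, 3  (cmp 4,3)
jne L0: taken
edi=16^12=28
edi=M[224]=14
edi=14+15=29
edi=29-14=15
edx=224+4=228
eax=4-1=3
cmp eax, 3  (cmp 3,3)
jne L0: not taken
edi=15*4=60
mov [220], edi → M[220]=60
halt.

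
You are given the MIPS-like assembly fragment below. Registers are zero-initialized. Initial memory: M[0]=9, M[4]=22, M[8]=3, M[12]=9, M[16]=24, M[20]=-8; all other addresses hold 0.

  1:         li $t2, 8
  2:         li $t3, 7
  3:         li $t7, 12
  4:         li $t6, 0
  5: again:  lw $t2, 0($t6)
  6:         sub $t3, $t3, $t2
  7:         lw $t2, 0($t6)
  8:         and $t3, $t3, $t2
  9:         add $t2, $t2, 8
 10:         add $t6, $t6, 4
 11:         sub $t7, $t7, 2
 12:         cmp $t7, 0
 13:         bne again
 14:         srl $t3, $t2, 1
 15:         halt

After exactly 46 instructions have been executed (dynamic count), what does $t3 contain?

after li $t2, 8: $t2=8
after li $t3, 7: $t3=7
after li $t7, 12: $t7=12
after li $t6, 0: $t6=0
after lw $t2, 0($t6): $t2=M[0]=9
after sub $t3, $t3, $t2: $t3=7-9=-2
after lw $t2, 0($t6): $t2=M[0]=9
after and $t3, $t3, $t2: $t3=(-2)&9=8
after add $t2, $t2, 8: $t2=9+8=17
after add $t6, $t6, 4: $t6=0+4=4
after sub $t7, $t7, 2: $t7=12-2=10
cmp $t7, 0  (cmp 10,0)
bne again: taken
after lw $t2, 0($t6): $t2=M[4]=22
after sub $t3, $t3, $t2: $t3=8-22=-14
after lw $t2, 0($t6): $t2=M[4]=22
after and $t3, $t3, $t2: $t3=(-14)&22=18
after add $t2, $t2, 8: $t2=22+8=30
after add $t6, $t6, 4: $t6=4+4=8
after sub $t7, $t7, 2: $t7=10-2=8
cmp $t7, 0  (cmp 8,0)
bne again: taken
after lw $t2, 0($t6): $t2=M[8]=3
after sub $t3, $t3, $t2: $t3=18-3=15
after lw $t2, 0($t6): $t2=M[8]=3
after and $t3, $t3, $t2: $t3=15&3=3
after add $t2, $t2, 8: $t2=3+8=11
after add $t6, $t6, 4: $t6=8+4=12
after sub $t7, $t7, 2: $t7=8-2=6
cmp $t7, 0  (cmp 6,0)
bne again: taken
after lw $t2, 0($t6): $t2=M[12]=9
after sub $t3, $t3, $t2: $t3=3-9=-6
after lw $t2, 0($t6): $t2=M[12]=9
after and $t3, $t3, $t2: $t3=(-6)&9=8
after add $t2, $t2, 8: $t2=9+8=17
after add $t6, $t6, 4: $t6=12+4=16
after sub $t7, $t7, 2: $t7=6-2=4
cmp $t7, 0  (cmp 4,0)
bne again: taken
after lw $t2, 0($t6): $t2=M[16]=24
after sub $t3, $t3, $t2: $t3=8-24=-16
after lw $t2, 0($t6): $t2=M[16]=24
after and $t3, $t3, $t2: $t3=(-16)&24=16
after add $t2, $t2, 8: $t2=24+8=32
after add $t6, $t6, 4: $t6=16+4=20
After step 46: $t3 = 16.

16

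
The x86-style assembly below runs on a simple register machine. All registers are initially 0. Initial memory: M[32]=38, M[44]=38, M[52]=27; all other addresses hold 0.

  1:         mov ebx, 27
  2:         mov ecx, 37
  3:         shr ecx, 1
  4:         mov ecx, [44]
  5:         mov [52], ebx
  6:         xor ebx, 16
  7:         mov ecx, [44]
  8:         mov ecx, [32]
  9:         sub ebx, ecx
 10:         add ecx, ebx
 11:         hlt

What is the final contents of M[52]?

27

after mov ebx, 27: ebx=27
after mov ecx, 37: ecx=37
after shr ecx, 1: ecx=37>>1=18
after mov ecx, [44]: ecx=M[44]=38
mov [52], ebx → M[52]=27
after xor ebx, 16: ebx=27^16=11
after mov ecx, [44]: ecx=M[44]=38
after mov ecx, [32]: ecx=M[32]=38
after sub ebx, ecx: ebx=11-38=-27
after add ecx, ebx: ecx=38+(-27)=11
halt.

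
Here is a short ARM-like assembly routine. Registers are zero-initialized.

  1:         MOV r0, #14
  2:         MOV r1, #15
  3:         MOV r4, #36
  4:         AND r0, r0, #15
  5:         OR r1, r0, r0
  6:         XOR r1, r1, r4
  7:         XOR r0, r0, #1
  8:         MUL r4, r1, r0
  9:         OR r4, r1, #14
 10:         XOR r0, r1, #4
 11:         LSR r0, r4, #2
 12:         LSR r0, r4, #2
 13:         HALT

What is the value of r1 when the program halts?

42

r0=14
r1=15
r4=36
r0=14&15=14
r1=14|14=14
r1=14^36=42
r0=14^1=15
r4=42*15=630
r4=42|14=46
r0=42^4=46
r0=46>>2=11
r0=46>>2=11
halt.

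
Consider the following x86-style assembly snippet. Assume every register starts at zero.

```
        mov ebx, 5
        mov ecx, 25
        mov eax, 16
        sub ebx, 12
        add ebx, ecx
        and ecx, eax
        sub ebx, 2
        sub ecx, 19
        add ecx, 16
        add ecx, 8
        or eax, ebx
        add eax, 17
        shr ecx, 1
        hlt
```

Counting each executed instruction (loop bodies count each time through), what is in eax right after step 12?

33

after mov ebx, 5: ebx=5
after mov ecx, 25: ecx=25
after mov eax, 16: eax=16
after sub ebx, 12: ebx=5-12=-7
after add ebx, ecx: ebx=(-7)+25=18
after and ecx, eax: ecx=25&16=16
after sub ebx, 2: ebx=18-2=16
after sub ecx, 19: ecx=16-19=-3
after add ecx, 16: ecx=(-3)+16=13
after add ecx, 8: ecx=13+8=21
after or eax, ebx: eax=16|16=16
after add eax, 17: eax=16+17=33
After step 12: eax = 33.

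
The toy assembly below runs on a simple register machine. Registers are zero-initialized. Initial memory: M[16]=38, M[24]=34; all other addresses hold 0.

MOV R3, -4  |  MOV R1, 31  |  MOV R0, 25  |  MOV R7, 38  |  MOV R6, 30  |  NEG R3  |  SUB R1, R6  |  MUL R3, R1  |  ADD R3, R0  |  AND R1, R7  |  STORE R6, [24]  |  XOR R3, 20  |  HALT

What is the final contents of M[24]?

MOV R3, -4 → R3=-4
MOV R1, 31 → R1=31
MOV R0, 25 → R0=25
MOV R7, 38 → R7=38
MOV R6, 30 → R6=30
NEG R3 → R3=-(-4)=4
SUB R1, R6 → R1=31-30=1
MUL R3, R1 → R3=4*1=4
ADD R3, R0 → R3=4+25=29
AND R1, R7 → R1=1&38=0
STORE R6, [24] → M[24]=30
XOR R3, 20 → R3=29^20=9
halt.

30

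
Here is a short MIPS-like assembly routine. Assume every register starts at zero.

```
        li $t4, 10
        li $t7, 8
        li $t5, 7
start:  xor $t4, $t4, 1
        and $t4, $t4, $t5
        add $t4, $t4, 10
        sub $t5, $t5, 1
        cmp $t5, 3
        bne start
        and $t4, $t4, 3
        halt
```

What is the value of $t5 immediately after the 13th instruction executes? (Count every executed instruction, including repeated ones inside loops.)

5

$t4=10
$t7=8
$t5=7
$t4=10^1=11
$t4=11&7=3
$t4=3+10=13
$t5=7-1=6
cmp $t5, 3  (cmp 6,3)
bne start: taken
$t4=13^1=12
$t4=12&6=4
$t4=4+10=14
$t5=6-1=5
After step 13: $t5 = 5.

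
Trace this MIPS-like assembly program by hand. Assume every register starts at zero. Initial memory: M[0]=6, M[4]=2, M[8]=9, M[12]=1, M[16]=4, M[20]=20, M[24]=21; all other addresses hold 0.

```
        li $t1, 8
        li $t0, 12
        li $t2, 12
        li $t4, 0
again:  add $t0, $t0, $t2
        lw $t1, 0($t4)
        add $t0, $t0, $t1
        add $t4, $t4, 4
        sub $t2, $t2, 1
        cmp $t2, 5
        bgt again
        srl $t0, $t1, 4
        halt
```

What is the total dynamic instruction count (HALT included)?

after li $t1, 8: $t1=8
after li $t0, 12: $t0=12
after li $t2, 12: $t2=12
after li $t4, 0: $t4=0
after add $t0, $t0, $t2: $t0=12+12=24
after lw $t1, 0($t4): $t1=M[0]=6
after add $t0, $t0, $t1: $t0=24+6=30
after add $t4, $t4, 4: $t4=0+4=4
after sub $t2, $t2, 1: $t2=12-1=11
cmp $t2, 5  (cmp 11,5)
bgt again: taken
after add $t0, $t0, $t2: $t0=30+11=41
after lw $t1, 0($t4): $t1=M[4]=2
after add $t0, $t0, $t1: $t0=41+2=43
after add $t4, $t4, 4: $t4=4+4=8
after sub $t2, $t2, 1: $t2=11-1=10
cmp $t2, 5  (cmp 10,5)
bgt again: taken
after add $t0, $t0, $t2: $t0=43+10=53
after lw $t1, 0($t4): $t1=M[8]=9
after add $t0, $t0, $t1: $t0=53+9=62
after add $t4, $t4, 4: $t4=8+4=12
after sub $t2, $t2, 1: $t2=10-1=9
cmp $t2, 5  (cmp 9,5)
bgt again: taken
after add $t0, $t0, $t2: $t0=62+9=71
after lw $t1, 0($t4): $t1=M[12]=1
after add $t0, $t0, $t1: $t0=71+1=72
after add $t4, $t4, 4: $t4=12+4=16
after sub $t2, $t2, 1: $t2=9-1=8
cmp $t2, 5  (cmp 8,5)
bgt again: taken
after add $t0, $t0, $t2: $t0=72+8=80
after lw $t1, 0($t4): $t1=M[16]=4
after add $t0, $t0, $t1: $t0=80+4=84
after add $t4, $t4, 4: $t4=16+4=20
after sub $t2, $t2, 1: $t2=8-1=7
cmp $t2, 5  (cmp 7,5)
bgt again: taken
after add $t0, $t0, $t2: $t0=84+7=91
after lw $t1, 0($t4): $t1=M[20]=20
after add $t0, $t0, $t1: $t0=91+20=111
after add $t4, $t4, 4: $t4=20+4=24
after sub $t2, $t2, 1: $t2=7-1=6
cmp $t2, 5  (cmp 6,5)
bgt again: taken
after add $t0, $t0, $t2: $t0=111+6=117
after lw $t1, 0($t4): $t1=M[24]=21
after add $t0, $t0, $t1: $t0=117+21=138
after add $t4, $t4, 4: $t4=24+4=28
after sub $t2, $t2, 1: $t2=6-1=5
cmp $t2, 5  (cmp 5,5)
bgt again: not taken
after srl $t0, $t1, 4: $t0=21>>4=1
halt.
Total executed instructions: 55.

55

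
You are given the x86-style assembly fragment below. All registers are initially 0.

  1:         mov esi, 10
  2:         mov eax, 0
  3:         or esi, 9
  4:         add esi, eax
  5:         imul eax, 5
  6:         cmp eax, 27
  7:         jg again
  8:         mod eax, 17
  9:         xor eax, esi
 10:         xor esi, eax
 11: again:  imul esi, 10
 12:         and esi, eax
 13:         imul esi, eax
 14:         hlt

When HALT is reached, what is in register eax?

esi=10
eax=0
esi=10|9=11
esi=11+0=11
eax=0*5=0
cmp eax, 27  (cmp 0,27)
jg again: not taken
eax=0%17=0
eax=0^11=11
esi=11^11=0
esi=0*10=0
esi=0&11=0
esi=0*11=0
halt.

11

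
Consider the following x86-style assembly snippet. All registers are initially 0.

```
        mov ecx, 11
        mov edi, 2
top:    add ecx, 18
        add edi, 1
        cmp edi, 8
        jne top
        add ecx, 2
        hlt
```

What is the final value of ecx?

121

mov ecx, 11 → ecx=11
mov edi, 2 → edi=2
add ecx, 18 → ecx=11+18=29
add edi, 1 → edi=2+1=3
cmp edi, 8  (cmp 3,8)
jne top: taken
add ecx, 18 → ecx=29+18=47
add edi, 1 → edi=3+1=4
cmp edi, 8  (cmp 4,8)
jne top: taken
add ecx, 18 → ecx=47+18=65
add edi, 1 → edi=4+1=5
cmp edi, 8  (cmp 5,8)
jne top: taken
add ecx, 18 → ecx=65+18=83
add edi, 1 → edi=5+1=6
cmp edi, 8  (cmp 6,8)
jne top: taken
add ecx, 18 → ecx=83+18=101
add edi, 1 → edi=6+1=7
cmp edi, 8  (cmp 7,8)
jne top: taken
add ecx, 18 → ecx=101+18=119
add edi, 1 → edi=7+1=8
cmp edi, 8  (cmp 8,8)
jne top: not taken
add ecx, 2 → ecx=119+2=121
halt.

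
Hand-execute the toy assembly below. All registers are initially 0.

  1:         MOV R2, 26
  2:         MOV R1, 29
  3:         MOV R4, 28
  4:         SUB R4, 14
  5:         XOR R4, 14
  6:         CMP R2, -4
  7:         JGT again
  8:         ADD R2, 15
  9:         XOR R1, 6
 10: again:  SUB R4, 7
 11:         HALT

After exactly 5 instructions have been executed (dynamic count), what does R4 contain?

MOV R2, 26 → R2=26
MOV R1, 29 → R1=29
MOV R4, 28 → R4=28
SUB R4, 14 → R4=28-14=14
XOR R4, 14 → R4=14^14=0
After step 5: R4 = 0.

0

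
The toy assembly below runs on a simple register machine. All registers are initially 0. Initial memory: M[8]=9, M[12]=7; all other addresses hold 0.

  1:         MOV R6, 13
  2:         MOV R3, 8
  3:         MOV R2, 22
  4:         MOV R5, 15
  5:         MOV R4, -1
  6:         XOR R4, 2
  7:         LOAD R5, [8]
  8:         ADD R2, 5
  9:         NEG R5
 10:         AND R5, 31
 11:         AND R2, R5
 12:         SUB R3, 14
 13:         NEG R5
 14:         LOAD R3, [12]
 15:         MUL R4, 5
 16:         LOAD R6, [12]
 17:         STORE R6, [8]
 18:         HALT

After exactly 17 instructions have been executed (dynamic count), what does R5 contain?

-23

MOV R6, 13 → R6=13
MOV R3, 8 → R3=8
MOV R2, 22 → R2=22
MOV R5, 15 → R5=15
MOV R4, -1 → R4=-1
XOR R4, 2 → R4=(-1)^2=-3
LOAD R5, [8] → R5=M[8]=9
ADD R2, 5 → R2=22+5=27
NEG R5 → R5=-(9)=-9
AND R5, 31 → R5=(-9)&31=23
AND R2, R5 → R2=27&23=19
SUB R3, 14 → R3=8-14=-6
NEG R5 → R5=-(23)=-23
LOAD R3, [12] → R3=M[12]=7
MUL R4, 5 → R4=(-3)*5=-15
LOAD R6, [12] → R6=M[12]=7
STORE R6, [8] → M[8]=7
After step 17: R5 = -23.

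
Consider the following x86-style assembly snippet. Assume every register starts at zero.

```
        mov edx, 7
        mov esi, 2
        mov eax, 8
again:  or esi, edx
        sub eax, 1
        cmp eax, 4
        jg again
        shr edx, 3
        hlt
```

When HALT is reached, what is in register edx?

edx=7
esi=2
eax=8
esi=2|7=7
eax=8-1=7
cmp eax, 4  (cmp 7,4)
jg again: taken
esi=7|7=7
eax=7-1=6
cmp eax, 4  (cmp 6,4)
jg again: taken
esi=7|7=7
eax=6-1=5
cmp eax, 4  (cmp 5,4)
jg again: taken
esi=7|7=7
eax=5-1=4
cmp eax, 4  (cmp 4,4)
jg again: not taken
edx=7>>3=0
halt.

0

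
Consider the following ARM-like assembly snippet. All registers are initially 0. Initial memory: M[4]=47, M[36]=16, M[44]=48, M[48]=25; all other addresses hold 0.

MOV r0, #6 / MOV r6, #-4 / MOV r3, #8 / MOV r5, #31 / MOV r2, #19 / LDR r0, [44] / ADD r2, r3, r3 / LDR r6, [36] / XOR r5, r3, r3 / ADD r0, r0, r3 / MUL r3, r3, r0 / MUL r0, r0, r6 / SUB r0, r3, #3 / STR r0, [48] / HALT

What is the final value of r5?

0

r0=6
r6=-4
r3=8
r5=31
r2=19
r0=M[44]=48
r2=8+8=16
r6=M[36]=16
r5=8^8=0
r0=48+8=56
r3=8*56=448
r0=56*16=896
r0=448-3=445
STR r0, [48] → M[48]=445
halt.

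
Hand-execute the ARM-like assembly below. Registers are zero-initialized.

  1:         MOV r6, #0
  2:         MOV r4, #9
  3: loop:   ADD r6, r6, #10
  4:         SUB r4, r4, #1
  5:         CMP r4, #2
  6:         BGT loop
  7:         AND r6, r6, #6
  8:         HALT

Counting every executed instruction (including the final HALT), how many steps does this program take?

after MOV r6, #0: r6=0
after MOV r4, #9: r4=9
after ADD r6, r6, #10: r6=0+10=10
after SUB r4, r4, #1: r4=9-1=8
CMP r4, #2  (cmp 8,2)
BGT loop: taken
after ADD r6, r6, #10: r6=10+10=20
after SUB r4, r4, #1: r4=8-1=7
CMP r4, #2  (cmp 7,2)
BGT loop: taken
after ADD r6, r6, #10: r6=20+10=30
after SUB r4, r4, #1: r4=7-1=6
CMP r4, #2  (cmp 6,2)
BGT loop: taken
after ADD r6, r6, #10: r6=30+10=40
after SUB r4, r4, #1: r4=6-1=5
CMP r4, #2  (cmp 5,2)
BGT loop: taken
after ADD r6, r6, #10: r6=40+10=50
after SUB r4, r4, #1: r4=5-1=4
CMP r4, #2  (cmp 4,2)
BGT loop: taken
after ADD r6, r6, #10: r6=50+10=60
after SUB r4, r4, #1: r4=4-1=3
CMP r4, #2  (cmp 3,2)
BGT loop: taken
after ADD r6, r6, #10: r6=60+10=70
after SUB r4, r4, #1: r4=3-1=2
CMP r4, #2  (cmp 2,2)
BGT loop: not taken
after AND r6, r6, #6: r6=70&6=6
halt.
Total executed instructions: 32.

32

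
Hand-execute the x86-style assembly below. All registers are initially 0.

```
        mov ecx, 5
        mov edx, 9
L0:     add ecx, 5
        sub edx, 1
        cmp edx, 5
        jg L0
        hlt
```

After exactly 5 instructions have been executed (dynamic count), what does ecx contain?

mov ecx, 5 → ecx=5
mov edx, 9 → edx=9
add ecx, 5 → ecx=5+5=10
sub edx, 1 → edx=9-1=8
cmp edx, 5  (cmp 8,5)
After step 5: ecx = 10.

10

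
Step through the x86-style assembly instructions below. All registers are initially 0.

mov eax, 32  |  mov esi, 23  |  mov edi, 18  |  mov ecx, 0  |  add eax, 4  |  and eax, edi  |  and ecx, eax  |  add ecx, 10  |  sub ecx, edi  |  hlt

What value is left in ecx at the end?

-8

mov eax, 32 → eax=32
mov esi, 23 → esi=23
mov edi, 18 → edi=18
mov ecx, 0 → ecx=0
add eax, 4 → eax=32+4=36
and eax, edi → eax=36&18=0
and ecx, eax → ecx=0&0=0
add ecx, 10 → ecx=0+10=10
sub ecx, edi → ecx=10-18=-8
halt.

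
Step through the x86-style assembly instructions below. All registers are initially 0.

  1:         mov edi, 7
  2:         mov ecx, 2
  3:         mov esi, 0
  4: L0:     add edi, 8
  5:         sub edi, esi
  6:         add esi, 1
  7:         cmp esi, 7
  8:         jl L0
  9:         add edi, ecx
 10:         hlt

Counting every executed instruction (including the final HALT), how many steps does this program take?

edi=7
ecx=2
esi=0
edi=7+8=15
edi=15-0=15
esi=0+1=1
cmp esi, 7  (cmp 1,7)
jl L0: taken
edi=15+8=23
edi=23-1=22
esi=1+1=2
cmp esi, 7  (cmp 2,7)
jl L0: taken
edi=22+8=30
edi=30-2=28
esi=2+1=3
cmp esi, 7  (cmp 3,7)
jl L0: taken
edi=28+8=36
edi=36-3=33
esi=3+1=4
cmp esi, 7  (cmp 4,7)
jl L0: taken
edi=33+8=41
edi=41-4=37
esi=4+1=5
cmp esi, 7  (cmp 5,7)
jl L0: taken
edi=37+8=45
edi=45-5=40
esi=5+1=6
cmp esi, 7  (cmp 6,7)
jl L0: taken
edi=40+8=48
edi=48-6=42
esi=6+1=7
cmp esi, 7  (cmp 7,7)
jl L0: not taken
edi=42+2=44
halt.
Total executed instructions: 40.

40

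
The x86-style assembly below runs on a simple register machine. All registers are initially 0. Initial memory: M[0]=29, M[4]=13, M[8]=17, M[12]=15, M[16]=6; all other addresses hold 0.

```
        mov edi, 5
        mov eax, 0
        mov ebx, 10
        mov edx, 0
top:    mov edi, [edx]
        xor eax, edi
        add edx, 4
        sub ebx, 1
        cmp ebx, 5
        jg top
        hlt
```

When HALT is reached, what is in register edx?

20

edi=5
eax=0
ebx=10
edx=0
edi=M[0]=29
eax=0^29=29
edx=0+4=4
ebx=10-1=9
cmp ebx, 5  (cmp 9,5)
jg top: taken
edi=M[4]=13
eax=29^13=16
edx=4+4=8
ebx=9-1=8
cmp ebx, 5  (cmp 8,5)
jg top: taken
edi=M[8]=17
eax=16^17=1
edx=8+4=12
ebx=8-1=7
cmp ebx, 5  (cmp 7,5)
jg top: taken
edi=M[12]=15
eax=1^15=14
edx=12+4=16
ebx=7-1=6
cmp ebx, 5  (cmp 6,5)
jg top: taken
edi=M[16]=6
eax=14^6=8
edx=16+4=20
ebx=6-1=5
cmp ebx, 5  (cmp 5,5)
jg top: not taken
halt.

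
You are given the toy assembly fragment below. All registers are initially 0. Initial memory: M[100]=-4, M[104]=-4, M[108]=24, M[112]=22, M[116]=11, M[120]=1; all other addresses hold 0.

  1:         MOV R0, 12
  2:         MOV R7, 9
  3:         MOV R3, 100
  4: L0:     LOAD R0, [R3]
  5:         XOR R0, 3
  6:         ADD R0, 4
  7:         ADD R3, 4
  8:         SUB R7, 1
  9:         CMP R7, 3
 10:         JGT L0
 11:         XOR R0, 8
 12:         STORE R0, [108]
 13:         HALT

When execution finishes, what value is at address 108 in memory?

14

R0=12
R7=9
R3=100
R0=M[100]=-4
R0=(-4)^3=-1
R0=(-1)+4=3
R3=100+4=104
R7=9-1=8
CMP R7, 3  (cmp 8,3)
JGT L0: taken
R0=M[104]=-4
R0=(-4)^3=-1
R0=(-1)+4=3
R3=104+4=108
R7=8-1=7
CMP R7, 3  (cmp 7,3)
JGT L0: taken
R0=M[108]=24
R0=24^3=27
R0=27+4=31
R3=108+4=112
R7=7-1=6
CMP R7, 3  (cmp 6,3)
JGT L0: taken
R0=M[112]=22
R0=22^3=21
R0=21+4=25
R3=112+4=116
R7=6-1=5
CMP R7, 3  (cmp 5,3)
JGT L0: taken
R0=M[116]=11
R0=11^3=8
R0=8+4=12
R3=116+4=120
R7=5-1=4
CMP R7, 3  (cmp 4,3)
JGT L0: taken
R0=M[120]=1
R0=1^3=2
R0=2+4=6
R3=120+4=124
R7=4-1=3
CMP R7, 3  (cmp 3,3)
JGT L0: not taken
R0=6^8=14
STORE R0, [108] → M[108]=14
halt.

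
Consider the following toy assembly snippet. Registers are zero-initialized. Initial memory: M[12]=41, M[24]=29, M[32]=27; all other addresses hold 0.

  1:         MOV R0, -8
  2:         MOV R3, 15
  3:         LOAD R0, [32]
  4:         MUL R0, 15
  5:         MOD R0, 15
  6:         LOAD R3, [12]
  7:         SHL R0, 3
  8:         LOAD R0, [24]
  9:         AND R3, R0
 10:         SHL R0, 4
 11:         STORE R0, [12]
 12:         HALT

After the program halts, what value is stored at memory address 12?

464

R0=-8
R3=15
R0=M[32]=27
R0=27*15=405
R0=405%15=0
R3=M[12]=41
R0=0<<3=0
R0=M[24]=29
R3=41&29=9
R0=29<<4=464
STORE R0, [12] → M[12]=464
halt.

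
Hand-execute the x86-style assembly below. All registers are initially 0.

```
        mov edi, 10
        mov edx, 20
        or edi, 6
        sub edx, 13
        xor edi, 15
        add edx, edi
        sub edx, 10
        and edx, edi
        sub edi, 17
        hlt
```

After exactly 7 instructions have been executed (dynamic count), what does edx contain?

edi=10
edx=20
edi=10|6=14
edx=20-13=7
edi=14^15=1
edx=7+1=8
edx=8-10=-2
After step 7: edx = -2.

-2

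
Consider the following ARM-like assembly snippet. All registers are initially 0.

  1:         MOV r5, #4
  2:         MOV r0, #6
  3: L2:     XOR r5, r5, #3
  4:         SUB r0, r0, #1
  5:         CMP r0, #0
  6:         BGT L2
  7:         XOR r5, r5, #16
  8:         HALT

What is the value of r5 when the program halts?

20

MOV r5, #4 → r5=4
MOV r0, #6 → r0=6
XOR r5, r5, #3 → r5=4^3=7
SUB r0, r0, #1 → r0=6-1=5
CMP r0, #0  (cmp 5,0)
BGT L2: taken
XOR r5, r5, #3 → r5=7^3=4
SUB r0, r0, #1 → r0=5-1=4
CMP r0, #0  (cmp 4,0)
BGT L2: taken
XOR r5, r5, #3 → r5=4^3=7
SUB r0, r0, #1 → r0=4-1=3
CMP r0, #0  (cmp 3,0)
BGT L2: taken
XOR r5, r5, #3 → r5=7^3=4
SUB r0, r0, #1 → r0=3-1=2
CMP r0, #0  (cmp 2,0)
BGT L2: taken
XOR r5, r5, #3 → r5=4^3=7
SUB r0, r0, #1 → r0=2-1=1
CMP r0, #0  (cmp 1,0)
BGT L2: taken
XOR r5, r5, #3 → r5=7^3=4
SUB r0, r0, #1 → r0=1-1=0
CMP r0, #0  (cmp 0,0)
BGT L2: not taken
XOR r5, r5, #16 → r5=4^16=20
halt.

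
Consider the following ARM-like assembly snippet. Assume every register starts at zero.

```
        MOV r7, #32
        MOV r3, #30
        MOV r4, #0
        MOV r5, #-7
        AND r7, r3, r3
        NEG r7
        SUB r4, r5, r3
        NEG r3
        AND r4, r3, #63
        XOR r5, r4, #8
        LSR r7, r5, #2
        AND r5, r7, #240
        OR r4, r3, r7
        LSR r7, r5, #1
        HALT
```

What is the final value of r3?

MOV r7, #32 → r7=32
MOV r3, #30 → r3=30
MOV r4, #0 → r4=0
MOV r5, #-7 → r5=-7
AND r7, r3, r3 → r7=30&30=30
NEG r7 → r7=-(30)=-30
SUB r4, r5, r3 → r4=(-7)-30=-37
NEG r3 → r3=-(30)=-30
AND r4, r3, #63 → r4=(-30)&63=34
XOR r5, r4, #8 → r5=34^8=42
LSR r7, r5, #2 → r7=42>>2=10
AND r5, r7, #240 → r5=10&240=0
OR r4, r3, r7 → r4=(-30)|10=-22
LSR r7, r5, #1 → r7=0>>1=0
halt.

-30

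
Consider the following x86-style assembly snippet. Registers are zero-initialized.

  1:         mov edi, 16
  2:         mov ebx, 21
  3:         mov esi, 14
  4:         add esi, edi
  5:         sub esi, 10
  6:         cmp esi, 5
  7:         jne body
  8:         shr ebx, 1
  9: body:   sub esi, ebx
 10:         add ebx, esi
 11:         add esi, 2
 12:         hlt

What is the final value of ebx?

20

mov edi, 16 → edi=16
mov ebx, 21 → ebx=21
mov esi, 14 → esi=14
add esi, edi → esi=14+16=30
sub esi, 10 → esi=30-10=20
cmp esi, 5  (cmp 20,5)
jne body: taken
sub esi, ebx → esi=20-21=-1
add ebx, esi → ebx=21+(-1)=20
add esi, 2 → esi=(-1)+2=1
halt.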